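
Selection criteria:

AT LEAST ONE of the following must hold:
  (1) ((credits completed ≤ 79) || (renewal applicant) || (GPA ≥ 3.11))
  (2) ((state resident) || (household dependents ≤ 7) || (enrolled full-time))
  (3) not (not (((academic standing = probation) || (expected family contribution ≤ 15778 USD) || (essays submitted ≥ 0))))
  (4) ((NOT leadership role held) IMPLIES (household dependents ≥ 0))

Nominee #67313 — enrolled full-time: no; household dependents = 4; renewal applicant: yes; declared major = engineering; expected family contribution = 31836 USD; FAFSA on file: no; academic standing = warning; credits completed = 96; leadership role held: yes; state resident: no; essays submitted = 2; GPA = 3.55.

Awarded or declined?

Awarded

Atomic conditions:
  credits completed ≤ 79: 96 ≤ 79 is false
  renewal applicant: yes → true
  GPA ≥ 3.11: 3.55 ≥ 3.11 is true
  state resident: no → false
  household dependents ≤ 7: 4 ≤ 7 is true
  enrolled full-time: no → false
  academic standing = probation: warning == probation is false
  expected family contribution ≤ 15778 USD: 31836 ≤ 15778 is false
  essays submitted ≥ 0: 2 ≥ 0 is true
  NOT leadership role held: yes → false
  household dependents ≥ 0: 4 ≥ 0 is true
Combine:
[1] false OR true OR true = true
[2] false OR true OR false = true
[3.1.1] false OR false OR true = true
[3.1] NOT true = false
[3] NOT false = true
[4] false → true (antecedent false ⇒ implication holds) = true
[root] true OR true OR true OR true = true
Overall: true → awarded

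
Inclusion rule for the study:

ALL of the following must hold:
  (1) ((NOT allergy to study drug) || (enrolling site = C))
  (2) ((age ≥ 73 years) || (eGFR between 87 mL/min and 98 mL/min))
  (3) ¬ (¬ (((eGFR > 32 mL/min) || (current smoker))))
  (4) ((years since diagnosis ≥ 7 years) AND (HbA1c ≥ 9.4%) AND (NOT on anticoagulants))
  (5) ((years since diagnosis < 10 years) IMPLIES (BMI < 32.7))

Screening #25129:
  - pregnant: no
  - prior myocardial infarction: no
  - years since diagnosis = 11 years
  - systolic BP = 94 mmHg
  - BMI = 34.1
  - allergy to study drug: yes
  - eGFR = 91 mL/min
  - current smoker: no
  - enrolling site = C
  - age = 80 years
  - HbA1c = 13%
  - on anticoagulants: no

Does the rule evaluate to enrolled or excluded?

Enrolled

Atomic conditions:
  NOT allergy to study drug: yes → false
  enrolling site = C: C == C is true
  age ≥ 73 years: 80 ≥ 73 is true
  eGFR between 87 mL/min and 98 mL/min: 91 in [87, 98] is true
  eGFR > 32 mL/min: 91 > 32 is true
  current smoker: no → false
  years since diagnosis ≥ 7 years: 11 ≥ 7 is true
  HbA1c ≥ 9.4%: 13 ≥ 9.4 is true
  NOT on anticoagulants: no → true
  years since diagnosis < 10 years: 11 < 10 is false
  BMI < 32.7: 34.1 < 32.7 is false
Combine:
[1] false OR true = true
[2] true OR true = true
[3.1.1] true OR false = true
[3.1] NOT true = false
[3] NOT false = true
[4] true AND true AND true = true
[5] false → false (antecedent false ⇒ implication holds) = true
[root] true AND true AND true AND true AND true = true
Overall: true → enrolled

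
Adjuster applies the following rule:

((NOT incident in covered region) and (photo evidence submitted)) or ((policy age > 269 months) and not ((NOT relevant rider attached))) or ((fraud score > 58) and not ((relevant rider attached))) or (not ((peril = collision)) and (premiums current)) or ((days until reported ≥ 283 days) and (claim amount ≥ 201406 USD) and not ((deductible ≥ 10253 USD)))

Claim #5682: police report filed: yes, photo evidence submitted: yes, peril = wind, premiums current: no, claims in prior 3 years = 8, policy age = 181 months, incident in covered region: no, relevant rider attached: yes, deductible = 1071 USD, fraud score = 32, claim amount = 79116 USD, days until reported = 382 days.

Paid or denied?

Atomic conditions:
  NOT incident in covered region: no → true
  photo evidence submitted: yes → true
  policy age > 269 months: 181 > 269 is false
  NOT relevant rider attached: yes → false
  fraud score > 58: 32 > 58 is false
  relevant rider attached: yes → true
  peril = collision: wind == collision is false
  premiums current: no → false
  days until reported ≥ 283 days: 382 ≥ 283 is true
  claim amount ≥ 201406 USD: 79116 ≥ 201406 is false
  deductible ≥ 10253 USD: 1071 ≥ 10253 is false
Combine:
[1] true AND true = true
[2.2] NOT false = true
[2] false AND true = false
[3.2] NOT true = false
[3] false AND false = false
[4.1] NOT false = true
[4] true AND false = false
[5.3] NOT false = true
[5] true AND false AND true = false
[root] true OR false OR false OR false OR false = true
Overall: true → paid

Paid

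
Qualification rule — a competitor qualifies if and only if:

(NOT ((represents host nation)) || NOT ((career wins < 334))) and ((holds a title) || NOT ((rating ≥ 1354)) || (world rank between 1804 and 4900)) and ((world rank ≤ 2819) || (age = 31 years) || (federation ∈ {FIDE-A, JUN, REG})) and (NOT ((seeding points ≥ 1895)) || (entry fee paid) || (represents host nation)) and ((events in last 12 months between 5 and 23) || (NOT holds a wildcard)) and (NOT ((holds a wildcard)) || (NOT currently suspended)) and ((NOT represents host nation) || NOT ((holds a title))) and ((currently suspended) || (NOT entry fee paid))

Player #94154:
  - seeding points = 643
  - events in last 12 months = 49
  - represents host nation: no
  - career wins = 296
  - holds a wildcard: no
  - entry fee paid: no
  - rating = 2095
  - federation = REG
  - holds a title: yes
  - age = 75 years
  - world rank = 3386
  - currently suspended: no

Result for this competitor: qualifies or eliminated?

Atomic conditions:
  represents host nation: no → false
  career wins < 334: 296 < 334 is true
  holds a title: yes → true
  rating ≥ 1354: 2095 ≥ 1354 is true
  world rank between 1804 and 4900: 3386 in [1804, 4900] is true
  world rank ≤ 2819: 3386 ≤ 2819 is false
  age = 31 years: 75 == 31 is false
  federation ∈ {FIDE-A, JUN, REG}: REG is in the set → true
  seeding points ≥ 1895: 643 ≥ 1895 is false
  entry fee paid: no → false
  events in last 12 months between 5 and 23: 49 in [5, 23] is false
  NOT holds a wildcard: no → true
  holds a wildcard: no → false
  NOT currently suspended: no → true
  NOT represents host nation: no → true
  currently suspended: no → false
  NOT entry fee paid: no → true
Combine:
[1.1] NOT false = true
[1.2] NOT true = false
[1] true OR false = true
[2.2] NOT true = false
[2] true OR false OR true = true
[3] false OR false OR true = true
[4.1] NOT false = true
[4] true OR false OR false = true
[5] false OR true = true
[6.1] NOT false = true
[6] true OR true = true
[7.2] NOT true = false
[7] true OR false = true
[8] false OR true = true
[root] true AND true AND true AND true AND true AND true AND true AND true = true
Overall: true → qualifies

Qualifies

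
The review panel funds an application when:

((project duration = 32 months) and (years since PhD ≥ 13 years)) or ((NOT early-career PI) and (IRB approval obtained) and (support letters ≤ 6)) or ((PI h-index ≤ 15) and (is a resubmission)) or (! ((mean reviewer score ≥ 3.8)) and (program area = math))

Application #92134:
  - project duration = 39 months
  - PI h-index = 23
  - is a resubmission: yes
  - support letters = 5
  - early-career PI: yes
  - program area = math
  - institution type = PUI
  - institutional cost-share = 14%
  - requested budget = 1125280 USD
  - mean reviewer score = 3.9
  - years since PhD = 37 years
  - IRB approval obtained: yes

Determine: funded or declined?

Declined

Atomic conditions:
  project duration = 32 months: 39 == 32 is false
  years since PhD ≥ 13 years: 37 ≥ 13 is true
  NOT early-career PI: yes → false
  IRB approval obtained: yes → true
  support letters ≤ 6: 5 ≤ 6 is true
  PI h-index ≤ 15: 23 ≤ 15 is false
  is a resubmission: yes → true
  mean reviewer score ≥ 3.8: 3.9 ≥ 3.8 is true
  program area = math: math == math is true
Combine:
[1] false AND true = false
[2] false AND true AND true = false
[3] false AND true = false
[4.1] NOT true = false
[4] false AND true = false
[root] false OR false OR false OR false = false
Overall: false → declined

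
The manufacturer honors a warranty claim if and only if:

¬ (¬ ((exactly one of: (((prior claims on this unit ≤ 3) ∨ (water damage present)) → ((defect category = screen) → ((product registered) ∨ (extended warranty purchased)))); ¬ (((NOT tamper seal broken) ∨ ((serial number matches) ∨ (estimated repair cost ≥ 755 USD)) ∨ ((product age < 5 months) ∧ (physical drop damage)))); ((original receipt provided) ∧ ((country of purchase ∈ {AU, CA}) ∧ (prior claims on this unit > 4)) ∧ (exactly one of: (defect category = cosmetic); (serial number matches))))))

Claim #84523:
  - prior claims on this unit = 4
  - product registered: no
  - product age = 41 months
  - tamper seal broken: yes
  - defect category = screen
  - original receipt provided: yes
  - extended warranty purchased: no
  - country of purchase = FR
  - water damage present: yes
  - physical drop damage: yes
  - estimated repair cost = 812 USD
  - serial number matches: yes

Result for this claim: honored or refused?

Atomic conditions:
  prior claims on this unit ≤ 3: 4 ≤ 3 is false
  water damage present: yes → true
  defect category = screen: screen == screen is true
  product registered: no → false
  extended warranty purchased: no → false
  NOT tamper seal broken: yes → false
  serial number matches: yes → true
  estimated repair cost ≥ 755 USD: 812 ≥ 755 is true
  product age < 5 months: 41 < 5 is false
  physical drop damage: yes → true
  original receipt provided: yes → true
  country of purchase ∈ {AU, CA}: FR is not in the set → false
  prior claims on this unit > 4: 4 > 4 is false
  defect category = cosmetic: screen == cosmetic is false
Combine:
[1.1.1.1] false OR true = true
[1.1.1.2.2] false OR false = false
[1.1.1.2] true → false = false
[1.1.1] true → false = false
[1.1.2.1.2] true OR true = true
[1.1.2.1.3] false AND true = false
[1.1.2.1] false OR true OR false = true
[1.1.2] NOT true = false
[1.1.3.2] false AND false = false
[1.1.3.3] exactly-one(false, true) = true
[1.1.3] true AND false AND true = false
[1.1] exactly-one(false, false, false) = false
[1] NOT false = true
[root] NOT true = false
Overall: false → refused

Refused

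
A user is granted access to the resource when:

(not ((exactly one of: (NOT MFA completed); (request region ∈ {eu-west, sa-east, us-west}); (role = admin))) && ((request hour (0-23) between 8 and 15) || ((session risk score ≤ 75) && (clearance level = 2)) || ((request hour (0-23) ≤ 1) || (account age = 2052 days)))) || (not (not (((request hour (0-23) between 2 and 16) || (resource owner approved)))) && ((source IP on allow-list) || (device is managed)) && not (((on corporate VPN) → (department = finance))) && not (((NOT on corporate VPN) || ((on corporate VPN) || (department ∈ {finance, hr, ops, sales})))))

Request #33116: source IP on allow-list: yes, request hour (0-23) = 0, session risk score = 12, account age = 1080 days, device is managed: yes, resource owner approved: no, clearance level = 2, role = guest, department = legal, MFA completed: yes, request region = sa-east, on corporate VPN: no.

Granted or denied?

Atomic conditions:
  NOT MFA completed: yes → false
  request region ∈ {eu-west, sa-east, us-west}: sa-east is in the set → true
  role = admin: guest == admin is false
  request hour (0-23) between 8 and 15: 0 in [8, 15] is false
  session risk score ≤ 75: 12 ≤ 75 is true
  clearance level = 2: 2 == 2 is true
  request hour (0-23) ≤ 1: 0 ≤ 1 is true
  account age = 2052 days: 1080 == 2052 is false
  request hour (0-23) between 2 and 16: 0 in [2, 16] is false
  resource owner approved: no → false
  source IP on allow-list: yes → true
  device is managed: yes → true
  on corporate VPN: no → false
  department = finance: legal == finance is false
  NOT on corporate VPN: no → true
  department ∈ {finance, hr, ops, sales}: legal is not in the set → false
Combine:
[1.1.1] exactly-one(false, true, false) = true
[1.1] NOT true = false
[1.2.2] true AND true = true
[1.2.3] true OR false = true
[1.2] false OR true OR true = true
[1] false AND true = false
[2.1.1.1] false OR false = false
[2.1.1] NOT false = true
[2.1] NOT true = false
[2.2] true OR true = true
[2.3.1] false → false (antecedent false ⇒ implication holds) = true
[2.3] NOT true = false
[2.4.1.2] false OR false = false
[2.4.1] true OR false = true
[2.4] NOT true = false
[2] false AND true AND false AND false = false
[root] false OR false = false
Overall: false → denied

Denied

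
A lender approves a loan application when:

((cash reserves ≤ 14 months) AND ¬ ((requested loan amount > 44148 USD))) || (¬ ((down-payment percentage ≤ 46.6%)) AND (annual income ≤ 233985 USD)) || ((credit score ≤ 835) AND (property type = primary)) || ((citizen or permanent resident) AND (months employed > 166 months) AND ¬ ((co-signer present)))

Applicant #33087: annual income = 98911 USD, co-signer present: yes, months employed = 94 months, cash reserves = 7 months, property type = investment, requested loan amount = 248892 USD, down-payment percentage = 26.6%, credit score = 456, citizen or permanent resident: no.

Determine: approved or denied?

Atomic conditions:
  cash reserves ≤ 14 months: 7 ≤ 14 is true
  requested loan amount > 44148 USD: 248892 > 44148 is true
  down-payment percentage ≤ 46.6%: 26.6 ≤ 46.6 is true
  annual income ≤ 233985 USD: 98911 ≤ 233985 is true
  credit score ≤ 835: 456 ≤ 835 is true
  property type = primary: investment == primary is false
  citizen or permanent resident: no → false
  months employed > 166 months: 94 > 166 is false
  co-signer present: yes → true
Combine:
[1.2] NOT true = false
[1] true AND false = false
[2.1] NOT true = false
[2] false AND true = false
[3] true AND false = false
[4.3] NOT true = false
[4] false AND false AND false = false
[root] false OR false OR false OR false = false
Overall: false → denied

Denied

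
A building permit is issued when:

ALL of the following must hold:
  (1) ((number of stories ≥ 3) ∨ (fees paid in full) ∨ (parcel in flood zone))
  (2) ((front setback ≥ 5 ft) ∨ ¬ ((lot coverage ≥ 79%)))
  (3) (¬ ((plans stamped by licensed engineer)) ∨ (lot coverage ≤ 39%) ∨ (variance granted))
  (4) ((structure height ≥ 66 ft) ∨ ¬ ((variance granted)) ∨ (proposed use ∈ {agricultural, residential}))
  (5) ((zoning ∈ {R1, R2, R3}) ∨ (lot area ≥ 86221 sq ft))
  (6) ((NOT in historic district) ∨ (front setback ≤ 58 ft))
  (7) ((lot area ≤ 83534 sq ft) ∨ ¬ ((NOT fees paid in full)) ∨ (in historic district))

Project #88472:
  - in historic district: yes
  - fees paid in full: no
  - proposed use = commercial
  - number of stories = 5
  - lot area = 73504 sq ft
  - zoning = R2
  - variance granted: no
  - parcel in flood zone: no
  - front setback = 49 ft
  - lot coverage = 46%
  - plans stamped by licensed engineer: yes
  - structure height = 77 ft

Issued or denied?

Denied

Atomic conditions:
  number of stories ≥ 3: 5 ≥ 3 is true
  fees paid in full: no → false
  parcel in flood zone: no → false
  front setback ≥ 5 ft: 49 ≥ 5 is true
  lot coverage ≥ 79%: 46 ≥ 79 is false
  plans stamped by licensed engineer: yes → true
  lot coverage ≤ 39%: 46 ≤ 39 is false
  variance granted: no → false
  structure height ≥ 66 ft: 77 ≥ 66 is true
  proposed use ∈ {agricultural, residential}: commercial is not in the set → false
  zoning ∈ {R1, R2, R3}: R2 is in the set → true
  lot area ≥ 86221 sq ft: 73504 ≥ 86221 is false
  NOT in historic district: yes → false
  front setback ≤ 58 ft: 49 ≤ 58 is true
  lot area ≤ 83534 sq ft: 73504 ≤ 83534 is true
  NOT fees paid in full: no → true
  in historic district: yes → true
Combine:
[1] true OR false OR false = true
[2.2] NOT false = true
[2] true OR true = true
[3.1] NOT true = false
[3] false OR false OR false = false
[4.2] NOT false = true
[4] true OR true OR false = true
[5] true OR false = true
[6] false OR true = true
[7.2] NOT true = false
[7] true OR false OR true = true
[root] true AND true AND false AND true AND true AND true AND true = false
Overall: false → denied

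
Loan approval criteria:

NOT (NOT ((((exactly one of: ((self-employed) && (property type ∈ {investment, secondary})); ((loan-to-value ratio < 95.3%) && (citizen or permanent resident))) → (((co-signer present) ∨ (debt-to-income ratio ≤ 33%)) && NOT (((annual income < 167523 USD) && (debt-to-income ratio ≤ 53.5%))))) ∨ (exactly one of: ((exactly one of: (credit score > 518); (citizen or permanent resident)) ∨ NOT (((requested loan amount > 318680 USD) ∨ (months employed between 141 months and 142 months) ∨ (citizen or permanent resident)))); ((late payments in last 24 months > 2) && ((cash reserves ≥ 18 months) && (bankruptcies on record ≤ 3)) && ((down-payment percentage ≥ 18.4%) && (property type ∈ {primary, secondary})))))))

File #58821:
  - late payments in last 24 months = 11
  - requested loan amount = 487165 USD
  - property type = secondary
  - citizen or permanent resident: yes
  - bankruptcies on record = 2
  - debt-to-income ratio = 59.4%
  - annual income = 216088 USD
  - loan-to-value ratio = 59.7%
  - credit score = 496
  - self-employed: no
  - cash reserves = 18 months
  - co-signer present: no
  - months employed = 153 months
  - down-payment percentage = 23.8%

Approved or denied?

Atomic conditions:
  self-employed: no → false
  property type ∈ {investment, secondary}: secondary is in the set → true
  loan-to-value ratio < 95.3%: 59.7 < 95.3 is true
  citizen or permanent resident: yes → true
  co-signer present: no → false
  debt-to-income ratio ≤ 33%: 59.4 ≤ 33 is false
  annual income < 167523 USD: 216088 < 167523 is false
  debt-to-income ratio ≤ 53.5%: 59.4 ≤ 53.5 is false
  credit score > 518: 496 > 518 is false
  requested loan amount > 318680 USD: 487165 > 318680 is true
  months employed between 141 months and 142 months: 153 in [141, 142] is false
  late payments in last 24 months > 2: 11 > 2 is true
  cash reserves ≥ 18 months: 18 ≥ 18 is true
  bankruptcies on record ≤ 3: 2 ≤ 3 is true
  down-payment percentage ≥ 18.4%: 23.8 ≥ 18.4 is true
  property type ∈ {primary, secondary}: secondary is in the set → true
Combine:
[1.1.1.1.1] false AND true = false
[1.1.1.1.2] true AND true = true
[1.1.1.1] exactly-one(false, true) = true
[1.1.1.2.1] false OR false = false
[1.1.1.2.2.1] false AND false = false
[1.1.1.2.2] NOT false = true
[1.1.1.2] false AND true = false
[1.1.1] true → false = false
[1.1.2.1.1] exactly-one(false, true) = true
[1.1.2.1.2.1] true OR false OR true = true
[1.1.2.1.2] NOT true = false
[1.1.2.1] true OR false = true
[1.1.2.2.2] true AND true = true
[1.1.2.2.3] true AND true = true
[1.1.2.2] true AND true AND true = true
[1.1.2] exactly-one(true, true) = false
[1.1] false OR false = false
[1] NOT false = true
[root] NOT true = false
Overall: false → denied

Denied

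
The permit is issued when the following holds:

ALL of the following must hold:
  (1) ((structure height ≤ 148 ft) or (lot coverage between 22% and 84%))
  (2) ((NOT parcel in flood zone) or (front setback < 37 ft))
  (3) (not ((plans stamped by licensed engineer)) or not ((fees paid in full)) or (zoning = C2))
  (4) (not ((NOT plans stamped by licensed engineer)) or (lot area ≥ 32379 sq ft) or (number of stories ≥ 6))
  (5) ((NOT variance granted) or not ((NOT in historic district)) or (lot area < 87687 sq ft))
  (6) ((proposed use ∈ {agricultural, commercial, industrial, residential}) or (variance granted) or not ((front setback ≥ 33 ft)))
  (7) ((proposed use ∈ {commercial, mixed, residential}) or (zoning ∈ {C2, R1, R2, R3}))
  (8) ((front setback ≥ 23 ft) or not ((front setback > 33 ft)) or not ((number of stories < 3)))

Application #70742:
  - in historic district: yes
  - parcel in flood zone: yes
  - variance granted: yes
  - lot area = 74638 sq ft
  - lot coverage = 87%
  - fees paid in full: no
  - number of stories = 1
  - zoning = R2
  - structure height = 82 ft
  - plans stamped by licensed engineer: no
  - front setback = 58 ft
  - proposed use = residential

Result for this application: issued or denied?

Denied

Atomic conditions:
  structure height ≤ 148 ft: 82 ≤ 148 is true
  lot coverage between 22% and 84%: 87 in [22, 84] is false
  NOT parcel in flood zone: yes → false
  front setback < 37 ft: 58 < 37 is false
  plans stamped by licensed engineer: no → false
  fees paid in full: no → false
  zoning = C2: R2 == C2 is false
  NOT plans stamped by licensed engineer: no → true
  lot area ≥ 32379 sq ft: 74638 ≥ 32379 is true
  number of stories ≥ 6: 1 ≥ 6 is false
  NOT variance granted: yes → false
  NOT in historic district: yes → false
  lot area < 87687 sq ft: 74638 < 87687 is true
  proposed use ∈ {agricultural, commercial, industrial, residential}: residential is in the set → true
  variance granted: yes → true
  front setback ≥ 33 ft: 58 ≥ 33 is true
  proposed use ∈ {commercial, mixed, residential}: residential is in the set → true
  zoning ∈ {C2, R1, R2, R3}: R2 is in the set → true
  front setback ≥ 23 ft: 58 ≥ 23 is true
  front setback > 33 ft: 58 > 33 is true
  number of stories < 3: 1 < 3 is true
Combine:
[1] true OR false = true
[2] false OR false = false
[3.1] NOT false = true
[3.2] NOT false = true
[3] true OR true OR false = true
[4.1] NOT true = false
[4] false OR true OR false = true
[5.2] NOT false = true
[5] false OR true OR true = true
[6.3] NOT true = false
[6] true OR true OR false = true
[7] true OR true = true
[8.2] NOT true = false
[8.3] NOT true = false
[8] true OR false OR false = true
[root] true AND false AND true AND true AND true AND true AND true AND true = false
Overall: false → denied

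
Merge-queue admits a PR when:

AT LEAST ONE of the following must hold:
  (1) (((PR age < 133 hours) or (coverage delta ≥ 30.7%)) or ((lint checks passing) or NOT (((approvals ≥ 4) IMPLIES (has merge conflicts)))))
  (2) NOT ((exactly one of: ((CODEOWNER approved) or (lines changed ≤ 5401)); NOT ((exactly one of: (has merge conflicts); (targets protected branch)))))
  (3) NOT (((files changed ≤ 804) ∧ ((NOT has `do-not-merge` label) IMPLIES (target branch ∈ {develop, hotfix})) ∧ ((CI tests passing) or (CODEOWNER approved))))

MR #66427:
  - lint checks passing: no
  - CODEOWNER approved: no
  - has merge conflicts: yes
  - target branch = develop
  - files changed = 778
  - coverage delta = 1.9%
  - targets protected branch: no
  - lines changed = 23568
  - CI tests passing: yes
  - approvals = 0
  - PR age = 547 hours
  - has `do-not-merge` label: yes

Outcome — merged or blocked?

Merged

Atomic conditions:
  PR age < 133 hours: 547 < 133 is false
  coverage delta ≥ 30.7%: 1.9 ≥ 30.7 is false
  lint checks passing: no → false
  approvals ≥ 4: 0 ≥ 4 is false
  has merge conflicts: yes → true
  CODEOWNER approved: no → false
  lines changed ≤ 5401: 23568 ≤ 5401 is false
  targets protected branch: no → false
  files changed ≤ 804: 778 ≤ 804 is true
  NOT has `do-not-merge` label: yes → false
  target branch ∈ {develop, hotfix}: develop is in the set → true
  CI tests passing: yes → true
Combine:
[1.1] false OR false = false
[1.2.2.1] false → true (antecedent false ⇒ implication holds) = true
[1.2.2] NOT true = false
[1.2] false OR false = false
[1] false OR false = false
[2.1.1] false OR false = false
[2.1.2.1] exactly-one(true, false) = true
[2.1.2] NOT true = false
[2.1] exactly-one(false, false) = false
[2] NOT false = true
[3.1.2] false → true (antecedent false ⇒ implication holds) = true
[3.1.3] true OR false = true
[3.1] true AND true AND true = true
[3] NOT true = false
[root] false OR true OR false = true
Overall: true → merged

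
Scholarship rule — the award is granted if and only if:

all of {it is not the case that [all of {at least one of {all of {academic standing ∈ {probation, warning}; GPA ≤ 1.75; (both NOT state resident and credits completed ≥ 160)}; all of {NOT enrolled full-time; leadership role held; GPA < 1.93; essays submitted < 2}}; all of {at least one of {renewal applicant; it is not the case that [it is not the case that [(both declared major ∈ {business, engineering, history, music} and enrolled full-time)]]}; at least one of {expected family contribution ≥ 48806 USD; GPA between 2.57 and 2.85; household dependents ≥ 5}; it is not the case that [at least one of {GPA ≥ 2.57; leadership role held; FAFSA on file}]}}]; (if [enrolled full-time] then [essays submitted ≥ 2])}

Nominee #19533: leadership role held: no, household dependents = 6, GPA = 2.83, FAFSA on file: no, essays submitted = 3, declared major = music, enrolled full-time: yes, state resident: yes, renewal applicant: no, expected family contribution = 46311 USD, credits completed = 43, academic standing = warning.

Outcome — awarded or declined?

Atomic conditions:
  academic standing ∈ {probation, warning}: warning is in the set → true
  GPA ≤ 1.75: 2.83 ≤ 1.75 is false
  NOT state resident: yes → false
  credits completed ≥ 160: 43 ≥ 160 is false
  NOT enrolled full-time: yes → false
  leadership role held: no → false
  GPA < 1.93: 2.83 < 1.93 is false
  essays submitted < 2: 3 < 2 is false
  renewal applicant: no → false
  declared major ∈ {business, engineering, history, music}: music is in the set → true
  enrolled full-time: yes → true
  expected family contribution ≥ 48806 USD: 46311 ≥ 48806 is false
  GPA between 2.57 and 2.85: 2.83 in [2.57, 2.85] is true
  household dependents ≥ 5: 6 ≥ 5 is true
  GPA ≥ 2.57: 2.83 ≥ 2.57 is true
  FAFSA on file: no → false
  essays submitted ≥ 2: 3 ≥ 2 is true
Combine:
[1.1.1.1.3] false AND false = false
[1.1.1.1] true AND false AND false = false
[1.1.1.2] false AND false AND false AND false = false
[1.1.1] false OR false = false
[1.1.2.1.2.1.1] true AND true = true
[1.1.2.1.2.1] NOT true = false
[1.1.2.1.2] NOT false = true
[1.1.2.1] false OR true = true
[1.1.2.2] false OR true OR true = true
[1.1.2.3.1] true OR false OR false = true
[1.1.2.3] NOT true = false
[1.1.2] true AND true AND false = false
[1.1] false AND false = false
[1] NOT false = true
[2] true → true = true
[root] true AND true = true
Overall: true → awarded

Awarded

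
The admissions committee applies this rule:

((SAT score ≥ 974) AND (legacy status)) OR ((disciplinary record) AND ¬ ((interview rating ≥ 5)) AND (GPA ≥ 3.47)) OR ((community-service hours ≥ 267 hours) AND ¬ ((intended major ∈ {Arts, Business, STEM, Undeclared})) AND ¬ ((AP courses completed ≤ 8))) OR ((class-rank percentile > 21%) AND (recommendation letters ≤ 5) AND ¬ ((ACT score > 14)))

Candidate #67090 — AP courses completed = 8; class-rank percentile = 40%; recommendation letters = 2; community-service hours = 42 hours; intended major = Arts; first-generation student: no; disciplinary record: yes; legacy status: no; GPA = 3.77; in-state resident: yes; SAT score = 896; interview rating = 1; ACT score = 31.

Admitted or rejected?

Atomic conditions:
  SAT score ≥ 974: 896 ≥ 974 is false
  legacy status: no → false
  disciplinary record: yes → true
  interview rating ≥ 5: 1 ≥ 5 is false
  GPA ≥ 3.47: 3.77 ≥ 3.47 is true
  community-service hours ≥ 267 hours: 42 ≥ 267 is false
  intended major ∈ {Arts, Business, STEM, Undeclared}: Arts is in the set → true
  AP courses completed ≤ 8: 8 ≤ 8 is true
  class-rank percentile > 21%: 40 > 21 is true
  recommendation letters ≤ 5: 2 ≤ 5 is true
  ACT score > 14: 31 > 14 is true
Combine:
[1] false AND false = false
[2.2] NOT false = true
[2] true AND true AND true = true
[3.2] NOT true = false
[3.3] NOT true = false
[3] false AND false AND false = false
[4.3] NOT true = false
[4] true AND true AND false = false
[root] false OR true OR false OR false = true
Overall: true → admitted

Admitted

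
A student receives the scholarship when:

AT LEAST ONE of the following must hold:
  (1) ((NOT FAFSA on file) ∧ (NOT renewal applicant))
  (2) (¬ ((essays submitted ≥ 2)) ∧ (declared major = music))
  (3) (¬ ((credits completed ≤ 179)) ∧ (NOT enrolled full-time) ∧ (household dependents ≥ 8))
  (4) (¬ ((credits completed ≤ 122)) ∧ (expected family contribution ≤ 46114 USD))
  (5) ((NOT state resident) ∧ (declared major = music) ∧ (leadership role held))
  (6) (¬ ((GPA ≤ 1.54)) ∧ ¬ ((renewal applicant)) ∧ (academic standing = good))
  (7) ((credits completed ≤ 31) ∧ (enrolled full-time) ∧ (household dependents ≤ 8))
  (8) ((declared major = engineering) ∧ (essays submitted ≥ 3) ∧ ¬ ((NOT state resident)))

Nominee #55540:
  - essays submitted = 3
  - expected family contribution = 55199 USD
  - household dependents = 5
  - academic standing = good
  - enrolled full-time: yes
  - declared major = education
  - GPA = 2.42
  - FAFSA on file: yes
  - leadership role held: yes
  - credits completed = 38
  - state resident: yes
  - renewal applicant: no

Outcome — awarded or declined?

Atomic conditions:
  NOT FAFSA on file: yes → false
  NOT renewal applicant: no → true
  essays submitted ≥ 2: 3 ≥ 2 is true
  declared major = music: education == music is false
  credits completed ≤ 179: 38 ≤ 179 is true
  NOT enrolled full-time: yes → false
  household dependents ≥ 8: 5 ≥ 8 is false
  credits completed ≤ 122: 38 ≤ 122 is true
  expected family contribution ≤ 46114 USD: 55199 ≤ 46114 is false
  NOT state resident: yes → false
  leadership role held: yes → true
  GPA ≤ 1.54: 2.42 ≤ 1.54 is false
  renewal applicant: no → false
  academic standing = good: good == good is true
  credits completed ≤ 31: 38 ≤ 31 is false
  enrolled full-time: yes → true
  household dependents ≤ 8: 5 ≤ 8 is true
  declared major = engineering: education == engineering is false
  essays submitted ≥ 3: 3 ≥ 3 is true
Combine:
[1] false AND true = false
[2.1] NOT true = false
[2] false AND false = false
[3.1] NOT true = false
[3] false AND false AND false = false
[4.1] NOT true = false
[4] false AND false = false
[5] false AND false AND true = false
[6.1] NOT false = true
[6.2] NOT false = true
[6] true AND true AND true = true
[7] false AND true AND true = false
[8.3] NOT false = true
[8] false AND true AND true = false
[root] false OR false OR false OR false OR false OR true OR false OR false = true
Overall: true → awarded

Awarded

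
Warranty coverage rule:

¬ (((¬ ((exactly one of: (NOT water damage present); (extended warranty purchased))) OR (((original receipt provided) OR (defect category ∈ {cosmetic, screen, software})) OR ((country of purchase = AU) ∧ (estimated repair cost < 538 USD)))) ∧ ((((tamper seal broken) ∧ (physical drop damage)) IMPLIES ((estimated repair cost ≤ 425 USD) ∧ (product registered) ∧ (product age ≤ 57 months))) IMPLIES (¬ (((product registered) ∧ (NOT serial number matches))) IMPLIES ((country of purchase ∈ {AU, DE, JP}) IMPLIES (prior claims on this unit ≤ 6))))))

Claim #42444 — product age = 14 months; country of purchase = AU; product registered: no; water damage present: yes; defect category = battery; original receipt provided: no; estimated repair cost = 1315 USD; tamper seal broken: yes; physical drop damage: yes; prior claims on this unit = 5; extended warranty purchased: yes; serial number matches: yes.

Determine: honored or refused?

Atomic conditions:
  NOT water damage present: yes → false
  extended warranty purchased: yes → true
  original receipt provided: no → false
  defect category ∈ {cosmetic, screen, software}: battery is not in the set → false
  country of purchase = AU: AU == AU is true
  estimated repair cost < 538 USD: 1315 < 538 is false
  tamper seal broken: yes → true
  physical drop damage: yes → true
  estimated repair cost ≤ 425 USD: 1315 ≤ 425 is false
  product registered: no → false
  product age ≤ 57 months: 14 ≤ 57 is true
  NOT serial number matches: yes → false
  country of purchase ∈ {AU, DE, JP}: AU is in the set → true
  prior claims on this unit ≤ 6: 5 ≤ 6 is true
Combine:
[1.1.1.1] exactly-one(false, true) = true
[1.1.1] NOT true = false
[1.1.2.1] false OR false = false
[1.1.2.2] true AND false = false
[1.1.2] false OR false = false
[1.1] false OR false = false
[1.2.1.1] true AND true = true
[1.2.1.2] false AND false AND true = false
[1.2.1] true → false = false
[1.2.2.1.1] false AND false = false
[1.2.2.1] NOT false = true
[1.2.2.2] true → true = true
[1.2.2] true → true = true
[1.2] false → true (antecedent false ⇒ implication holds) = true
[1] false AND true = false
[root] NOT false = true
Overall: true → honored

Honored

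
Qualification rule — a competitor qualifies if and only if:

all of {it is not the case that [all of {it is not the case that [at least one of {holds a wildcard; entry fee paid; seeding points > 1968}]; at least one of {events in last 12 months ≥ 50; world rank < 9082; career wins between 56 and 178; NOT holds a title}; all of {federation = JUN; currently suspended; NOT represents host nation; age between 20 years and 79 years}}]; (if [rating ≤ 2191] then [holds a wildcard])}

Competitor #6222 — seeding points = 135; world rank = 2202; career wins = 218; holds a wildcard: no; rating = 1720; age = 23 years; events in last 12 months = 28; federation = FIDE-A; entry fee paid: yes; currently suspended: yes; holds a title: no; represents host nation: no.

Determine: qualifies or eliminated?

Eliminated

Atomic conditions:
  holds a wildcard: no → false
  entry fee paid: yes → true
  seeding points > 1968: 135 > 1968 is false
  events in last 12 months ≥ 50: 28 ≥ 50 is false
  world rank < 9082: 2202 < 9082 is true
  career wins between 56 and 178: 218 in [56, 178] is false
  NOT holds a title: no → true
  federation = JUN: FIDE-A == JUN is false
  currently suspended: yes → true
  NOT represents host nation: no → true
  age between 20 years and 79 years: 23 in [20, 79] is true
  rating ≤ 2191: 1720 ≤ 2191 is true
Combine:
[1.1.1.1] false OR true OR false = true
[1.1.1] NOT true = false
[1.1.2] false OR true OR false OR true = true
[1.1.3] false AND true AND true AND true = false
[1.1] false AND true AND false = false
[1] NOT false = true
[2] true → false = false
[root] true AND false = false
Overall: false → eliminated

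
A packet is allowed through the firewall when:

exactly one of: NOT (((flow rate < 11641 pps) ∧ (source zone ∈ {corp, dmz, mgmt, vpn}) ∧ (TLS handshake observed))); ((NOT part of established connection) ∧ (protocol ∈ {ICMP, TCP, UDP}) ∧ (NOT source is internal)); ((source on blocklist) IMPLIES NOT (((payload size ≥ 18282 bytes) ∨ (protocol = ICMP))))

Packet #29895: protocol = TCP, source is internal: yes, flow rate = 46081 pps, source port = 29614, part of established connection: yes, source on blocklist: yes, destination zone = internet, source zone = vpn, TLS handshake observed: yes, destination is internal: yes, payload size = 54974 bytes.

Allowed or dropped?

Allowed

Atomic conditions:
  flow rate < 11641 pps: 46081 < 11641 is false
  source zone ∈ {corp, dmz, mgmt, vpn}: vpn is in the set → true
  TLS handshake observed: yes → true
  NOT part of established connection: yes → false
  protocol ∈ {ICMP, TCP, UDP}: TCP is in the set → true
  NOT source is internal: yes → false
  source on blocklist: yes → true
  payload size ≥ 18282 bytes: 54974 ≥ 18282 is true
  protocol = ICMP: TCP == ICMP is false
Combine:
[1.1] false AND true AND true = false
[1] NOT false = true
[2] false AND true AND false = false
[3.2.1] true OR false = true
[3.2] NOT true = false
[3] true → false = false
[root] exactly-one(true, false, false) = true
Overall: true → allowed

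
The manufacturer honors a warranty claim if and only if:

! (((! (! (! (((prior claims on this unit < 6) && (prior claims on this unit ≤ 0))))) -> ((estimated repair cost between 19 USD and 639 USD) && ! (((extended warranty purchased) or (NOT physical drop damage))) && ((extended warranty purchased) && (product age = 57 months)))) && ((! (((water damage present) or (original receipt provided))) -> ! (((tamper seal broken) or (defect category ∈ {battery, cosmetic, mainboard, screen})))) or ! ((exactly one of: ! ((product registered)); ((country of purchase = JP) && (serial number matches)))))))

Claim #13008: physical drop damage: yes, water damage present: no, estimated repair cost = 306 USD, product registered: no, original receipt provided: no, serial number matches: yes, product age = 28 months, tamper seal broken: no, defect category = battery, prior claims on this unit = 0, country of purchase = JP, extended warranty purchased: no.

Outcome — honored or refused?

Atomic conditions:
  prior claims on this unit < 6: 0 < 6 is true
  prior claims on this unit ≤ 0: 0 ≤ 0 is true
  estimated repair cost between 19 USD and 639 USD: 306 in [19, 639] is true
  extended warranty purchased: no → false
  NOT physical drop damage: yes → false
  product age = 57 months: 28 == 57 is false
  water damage present: no → false
  original receipt provided: no → false
  tamper seal broken: no → false
  defect category ∈ {battery, cosmetic, mainboard, screen}: battery is in the set → true
  product registered: no → false
  country of purchase = JP: JP == JP is true
  serial number matches: yes → true
Combine:
[1.1.1.1.1.1] true AND true = true
[1.1.1.1.1] NOT true = false
[1.1.1.1] NOT false = true
[1.1.1] NOT true = false
[1.1.2.2.1] false OR false = false
[1.1.2.2] NOT false = true
[1.1.2.3] false AND false = false
[1.1.2] true AND true AND false = false
[1.1] false → false (antecedent false ⇒ implication holds) = true
[1.2.1.1.1] false OR false = false
[1.2.1.1] NOT false = true
[1.2.1.2.1] false OR true = true
[1.2.1.2] NOT true = false
[1.2.1] true → false = false
[1.2.2.1.1] NOT false = true
[1.2.2.1.2] true AND true = true
[1.2.2.1] exactly-one(true, true) = false
[1.2.2] NOT false = true
[1.2] false OR true = true
[1] true AND true = true
[root] NOT true = false
Overall: false → refused

Refused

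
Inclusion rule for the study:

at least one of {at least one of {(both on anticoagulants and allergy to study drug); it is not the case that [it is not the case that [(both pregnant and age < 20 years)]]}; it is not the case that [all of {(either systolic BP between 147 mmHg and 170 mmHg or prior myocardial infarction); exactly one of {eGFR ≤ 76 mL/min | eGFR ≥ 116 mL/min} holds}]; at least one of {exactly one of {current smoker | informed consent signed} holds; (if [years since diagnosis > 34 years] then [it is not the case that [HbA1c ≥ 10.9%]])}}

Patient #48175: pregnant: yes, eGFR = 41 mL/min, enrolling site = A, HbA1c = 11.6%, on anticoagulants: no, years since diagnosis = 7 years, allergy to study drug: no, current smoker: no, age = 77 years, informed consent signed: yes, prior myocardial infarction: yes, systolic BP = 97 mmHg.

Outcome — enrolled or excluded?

Enrolled

Atomic conditions:
  on anticoagulants: no → false
  allergy to study drug: no → false
  pregnant: yes → true
  age < 20 years: 77 < 20 is false
  systolic BP between 147 mmHg and 170 mmHg: 97 in [147, 170] is false
  prior myocardial infarction: yes → true
  eGFR ≤ 76 mL/min: 41 ≤ 76 is true
  eGFR ≥ 116 mL/min: 41 ≥ 116 is false
  current smoker: no → false
  informed consent signed: yes → true
  years since diagnosis > 34 years: 7 > 34 is false
  HbA1c ≥ 10.9%: 11.6 ≥ 10.9 is true
Combine:
[1.1] false AND false = false
[1.2.1.1] true AND false = false
[1.2.1] NOT false = true
[1.2] NOT true = false
[1] false OR false = false
[2.1.1] false OR true = true
[2.1.2] exactly-one(true, false) = true
[2.1] true AND true = true
[2] NOT true = false
[3.1] exactly-one(false, true) = true
[3.2.2] NOT true = false
[3.2] false → false (antecedent false ⇒ implication holds) = true
[3] true OR true = true
[root] false OR false OR true = true
Overall: true → enrolled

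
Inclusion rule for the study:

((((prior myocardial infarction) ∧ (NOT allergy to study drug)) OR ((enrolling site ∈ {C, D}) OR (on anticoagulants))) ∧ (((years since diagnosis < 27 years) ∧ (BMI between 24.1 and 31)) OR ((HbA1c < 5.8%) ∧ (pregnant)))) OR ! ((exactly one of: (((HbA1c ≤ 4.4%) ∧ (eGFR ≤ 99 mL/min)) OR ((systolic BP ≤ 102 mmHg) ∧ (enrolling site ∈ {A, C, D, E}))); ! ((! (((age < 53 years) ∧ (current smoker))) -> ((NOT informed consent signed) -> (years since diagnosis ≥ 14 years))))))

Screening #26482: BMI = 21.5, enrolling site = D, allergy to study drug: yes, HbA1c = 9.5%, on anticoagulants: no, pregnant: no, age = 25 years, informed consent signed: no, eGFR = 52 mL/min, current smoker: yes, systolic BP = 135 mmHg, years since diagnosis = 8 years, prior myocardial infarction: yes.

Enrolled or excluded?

Enrolled

Atomic conditions:
  prior myocardial infarction: yes → true
  NOT allergy to study drug: yes → false
  enrolling site ∈ {C, D}: D is in the set → true
  on anticoagulants: no → false
  years since diagnosis < 27 years: 8 < 27 is true
  BMI between 24.1 and 31: 21.5 in [24.1, 31] is false
  HbA1c < 5.8%: 9.5 < 5.8 is false
  pregnant: no → false
  HbA1c ≤ 4.4%: 9.5 ≤ 4.4 is false
  eGFR ≤ 99 mL/min: 52 ≤ 99 is true
  systolic BP ≤ 102 mmHg: 135 ≤ 102 is false
  enrolling site ∈ {A, C, D, E}: D is in the set → true
  age < 53 years: 25 < 53 is true
  current smoker: yes → true
  NOT informed consent signed: no → true
  years since diagnosis ≥ 14 years: 8 ≥ 14 is false
Combine:
[1.1.1] true AND false = false
[1.1.2] true OR false = true
[1.1] false OR true = true
[1.2.1] true AND false = false
[1.2.2] false AND false = false
[1.2] false OR false = false
[1] true AND false = false
[2.1.1.1] false AND true = false
[2.1.1.2] false AND true = false
[2.1.1] false OR false = false
[2.1.2.1.1.1] true AND true = true
[2.1.2.1.1] NOT true = false
[2.1.2.1.2] true → false = false
[2.1.2.1] false → false (antecedent false ⇒ implication holds) = true
[2.1.2] NOT true = false
[2.1] exactly-one(false, false) = false
[2] NOT false = true
[root] false OR true = true
Overall: true → enrolled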